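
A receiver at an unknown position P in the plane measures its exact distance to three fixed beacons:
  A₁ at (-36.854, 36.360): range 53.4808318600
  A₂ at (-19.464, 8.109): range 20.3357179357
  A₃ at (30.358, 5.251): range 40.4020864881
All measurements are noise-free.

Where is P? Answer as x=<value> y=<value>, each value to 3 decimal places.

eq1: (x + 36.854)² + (y − 36.360)² = 53.4808318600²
eq2: (x + 19.464)² + (y − 8.109)² = 20.3357179357²
eq3: (x − 30.358)² + (y − 5.251)² = 40.4020864881²
eq2−eq1, eq2−eq3 (x²,y² cancel):
  -34.780·x + 56.502·y = -210.994213
  99.644·x − 5.716·y = -714.209181
det = -34.780·-5.716 − 56.502·99.644 = -5431.282808
x = (-210.994213·-5.716 − 56.502·-714.209181) / -5431.282808 = -7.652021
y = (-34.780·-714.209181 − -210.994213·99.644) / -5431.282808 = -8.444506

x=-7.652 y=-8.445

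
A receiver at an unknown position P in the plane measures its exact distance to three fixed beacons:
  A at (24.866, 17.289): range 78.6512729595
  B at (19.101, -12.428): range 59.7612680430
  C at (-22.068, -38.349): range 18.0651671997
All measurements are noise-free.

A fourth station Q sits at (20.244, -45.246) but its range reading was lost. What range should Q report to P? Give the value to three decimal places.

eq1: (x − 24.866)² + (y − 17.289)² = 78.6512729595²
eq2: (x − 19.101)² + (y + 12.428)² = 59.7612680430²
eq3: (x + 22.068)² + (y + 38.349)² = 18.0651671997²
eq2−eq3, eq2−eq1 (x²,y² cancel):
  -82.338·x − 51.842·y = 4683.397932
  11.530·x + 59.434·y = -2216.689488
det = -82.338·59.434 − -51.842·11.530 = -4295.938432
x = (4683.397932·59.434 − -51.842·-2216.689488) / -4295.938432 = -38.044180
y = (-82.338·-2216.689488 − 4683.397932·11.530) / -4295.938432 = -29.916211
|P − Q| = √((-38.044180 − 20.244)² + (-29.916211 − -45.246)²) = 60.270344

60.270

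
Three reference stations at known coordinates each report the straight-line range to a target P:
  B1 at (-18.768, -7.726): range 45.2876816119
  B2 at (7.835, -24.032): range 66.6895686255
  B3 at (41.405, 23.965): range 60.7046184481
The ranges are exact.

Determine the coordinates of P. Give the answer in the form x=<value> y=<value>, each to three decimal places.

x=-17.760 y=37.550

eq1: (x + 18.768)² + (y + 7.726)² = 45.2876816119²
eq2: (x − 7.835)² + (y + 24.032)² = 66.6895686255²
eq3: (x − 41.405)² + (y − 23.965)² = 60.7046184481²
eq3−eq1, eq3−eq2 (x²,y² cancel):
  -120.346·x − 63.382·y = -242.689755
  -67.140·x − 95.994·y = -2412.218864
det = -120.346·-95.994 − -63.382·-67.140 = 7297.026444
x = (-242.689755·-95.994 − -63.382·-2412.218864) / 7297.026444 = -17.759905
y = (-120.346·-2412.218864 − -242.689755·-67.140) / 7297.026444 = 37.550460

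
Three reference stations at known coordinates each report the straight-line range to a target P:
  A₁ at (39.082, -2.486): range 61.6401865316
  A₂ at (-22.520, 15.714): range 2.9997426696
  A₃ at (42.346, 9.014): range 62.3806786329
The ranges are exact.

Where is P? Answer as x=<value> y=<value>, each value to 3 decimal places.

x=-19.597 y=16.389

eq1: (x − 39.082)² + (y + 2.486)² = 61.6401865316²
eq2: (x + 22.520)² + (y − 15.714)² = 2.9997426696²
eq3: (x − 42.346)² + (y − 9.014)² = 62.3806786329²
eq1−eq2, eq1−eq3 (x²,y² cancel):
  -123.204·x + 36.400·y = 3011.011416
  6.528·x + 23.000·y = 249.016521
det = -123.204·23.000 − 36.400·6.528 = -3071.311200
x = (3011.011416·23.000 − 36.400·249.016521) / -3071.311200 = -19.597187
y = (-123.204·249.016521 − 3011.011416·6.528) / -3071.311200 = 16.388998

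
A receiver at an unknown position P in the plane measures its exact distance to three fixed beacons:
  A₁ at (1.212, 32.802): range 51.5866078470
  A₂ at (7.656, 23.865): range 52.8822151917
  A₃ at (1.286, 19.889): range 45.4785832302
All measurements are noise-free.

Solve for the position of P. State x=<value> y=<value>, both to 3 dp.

x=-40.999 y=3.147

eq1: (x − 1.212)² + (y − 32.802)² = 51.5866078470²
eq2: (x − 7.656)² + (y − 23.865)² = 52.8822151917²
eq3: (x − 1.286)² + (y − 19.889)² = 45.4785832302²
eq1−eq3, eq1−eq2 (x²,y² cancel):
  0.148·x − 25.826·y = -87.337454
  12.888·x − 17.874·y = -584.638161
det = 0.148·-17.874 − -25.826·12.888 = 330.200136
x = (-87.337454·-17.874 − -25.826·-584.638161) / 330.200136 = -40.998758
y = (0.148·-584.638161 − -87.337454·12.888) / 330.200136 = 3.146815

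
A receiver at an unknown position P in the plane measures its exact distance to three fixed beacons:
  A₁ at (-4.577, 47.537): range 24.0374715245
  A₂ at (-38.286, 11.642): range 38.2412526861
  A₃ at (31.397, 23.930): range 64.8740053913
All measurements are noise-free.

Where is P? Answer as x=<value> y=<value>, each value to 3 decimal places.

eq1: (x + 4.577)² + (y − 47.537)² = 24.0374715245²
eq2: (x + 38.286)² + (y − 11.642)² = 38.2412526861²
eq3: (x − 31.397)² + (y − 23.930)² = 64.8740053913²
eq3−eq1, eq3−eq2 (x²,y² cancel):
  -71.948·x + 47.214·y = 4353.135327
  -139.366·x − 24.576·y = 2789.180620
det = -71.948·-24.576 − 47.214·-139.366 = 8348.220372
x = (4353.135327·-24.576 − 47.214·2789.180620) / 8348.220372 = -28.589450
y = (-71.948·2789.180620 − 4353.135327·-139.366) / 8348.220372 = 48.633490

x=-28.589 y=48.633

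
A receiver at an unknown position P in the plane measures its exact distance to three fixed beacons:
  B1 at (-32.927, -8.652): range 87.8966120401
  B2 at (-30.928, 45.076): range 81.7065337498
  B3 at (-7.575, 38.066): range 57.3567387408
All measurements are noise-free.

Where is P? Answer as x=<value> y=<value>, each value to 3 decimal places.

eq1: (x + 32.927)² + (y + 8.652)² = 87.8966120401²
eq2: (x + 30.928)² + (y − 45.076)² = 81.7065337498²
eq3: (x + 7.575)² + (y − 38.066)² = 57.3567387408²
eq3−eq2, eq3−eq1 (x²,y² cancel):
  -46.706·x + 14.020·y = -1904.176199
  -50.704·x − 93.436·y = -4783.375477
det = -46.706·-93.436 − 14.020·-50.704 = 5074.891896
x = (-1904.176199·-93.436 − 14.020·-4783.375477) / 5074.891896 = 48.273251
y = (-46.706·-4783.375477 − -1904.176199·-50.704) / 5074.891896 = 24.998165

x=48.273 y=24.998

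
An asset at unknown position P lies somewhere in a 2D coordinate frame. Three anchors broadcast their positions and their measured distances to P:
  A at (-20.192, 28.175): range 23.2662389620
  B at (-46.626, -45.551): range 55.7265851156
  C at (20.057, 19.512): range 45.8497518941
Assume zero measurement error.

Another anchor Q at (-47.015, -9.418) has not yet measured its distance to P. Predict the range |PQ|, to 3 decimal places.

27.673

eq1: (x + 20.192)² + (y − 28.175)² = 23.2662389620²
eq2: (x + 46.626)² + (y + 45.551)² = 55.7265851156²
eq3: (x − 20.057)² + (y − 19.512)² = 45.8497518941²
eq3−eq1, eq3−eq2 (x²,y² cancel):
  -80.498·x + 17.326·y = 1979.427969
  -133.366·x − 130.126·y = 2462.623544
det = -80.498·-130.126 − 17.326·-133.366 = 12785.582064
x = (1979.427969·-130.126 − 17.326·2462.623544) / 12785.582064 = -23.482893
y = (-80.498·2462.623544 − 1979.427969·-133.366) / 12785.582064 = 5.142677
|P − Q| = √((-23.482893 − -47.015)² + (5.142677 − -9.418)²) = 27.672610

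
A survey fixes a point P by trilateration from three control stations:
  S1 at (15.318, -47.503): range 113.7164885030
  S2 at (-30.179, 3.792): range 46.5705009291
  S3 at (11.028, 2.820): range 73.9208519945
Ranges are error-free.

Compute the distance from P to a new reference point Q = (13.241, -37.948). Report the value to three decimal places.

eq1: (x − 15.318)² + (y + 47.503)² = 113.7164885030²
eq2: (x + 30.179)² + (y − 3.792)² = 46.5705009291²
eq3: (x − 11.028)² + (y − 2.820)² = 73.9208519945²
eq2−eq1, eq2−eq3 (x²,y² cancel):
  90.994·x − 102.590·y = -9196.603373
  82.414·x − 1.944·y = -4091.062924
det = 90.994·-1.944 − -102.590·82.414 = 8277.959924
x = (-9196.603373·-1.944 − -102.590·-4091.062924) / 8277.959924 = -48.541422
y = (90.994·-4091.062924 − -9196.603373·82.414) / 8277.959924 = 46.589582
|P − Q| = √((-48.541422 − 13.241)² + (46.589582 − -37.948)²) = 104.707547

104.708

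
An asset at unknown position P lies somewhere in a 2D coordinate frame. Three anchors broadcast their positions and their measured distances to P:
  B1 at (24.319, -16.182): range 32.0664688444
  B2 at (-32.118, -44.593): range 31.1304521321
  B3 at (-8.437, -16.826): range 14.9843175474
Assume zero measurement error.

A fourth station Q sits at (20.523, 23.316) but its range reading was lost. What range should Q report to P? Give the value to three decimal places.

eq1: (x − 24.319)² + (y + 16.182)² = 32.0664688444²
eq2: (x + 32.118)² + (y + 44.593)² = 31.1304521321²
eq3: (x + 8.437)² + (y + 16.826)² = 14.9843175474²
eq1−eq3, eq1−eq2 (x²,y² cancel):
  -65.512·x − 1.288·y = 304.755012
  -112.874·x − 56.822·y = 2225.984062
det = -65.512·-56.822 − -1.288·-112.874 = 3577.141152
x = (304.755012·-56.822 − -1.288·2225.984062) / 3577.141152 = -4.039461
y = (-65.512·2225.984062 − 304.755012·-112.874) / 3577.141152 = -31.150504
|P − Q| = √((-4.039461 − 20.523)² + (-31.150504 − 23.316)²) = 59.748762

59.749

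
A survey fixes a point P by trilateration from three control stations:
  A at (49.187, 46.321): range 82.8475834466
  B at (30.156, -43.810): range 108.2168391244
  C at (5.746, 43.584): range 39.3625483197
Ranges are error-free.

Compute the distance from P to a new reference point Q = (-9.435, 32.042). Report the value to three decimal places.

26.810

eq1: (x − 49.187)² + (y − 46.321)² = 82.8475834466²
eq2: (x − 30.156)² + (y + 43.810)² = 108.2168391244²
eq3: (x − 5.746)² + (y − 43.584)² = 39.3625483197²
eq2−eq3, eq2−eq1 (x²,y² cancel):
  -48.820·x + 174.788·y = 9265.355196
  38.062·x + 180.262·y = 6583.457761
det = -48.820·180.262 − 174.788·38.062 = -15453.171696
x = (9265.355196·180.262 − 174.788·6583.457761) / -15453.171696 = -33.616532
y = (-48.820·6583.457761 − 9265.355196·38.062) / -15453.171696 = 43.619677
|P − Q| = √((-33.616532 − -9.435)² + (43.619677 − 32.042)²) = 26.810242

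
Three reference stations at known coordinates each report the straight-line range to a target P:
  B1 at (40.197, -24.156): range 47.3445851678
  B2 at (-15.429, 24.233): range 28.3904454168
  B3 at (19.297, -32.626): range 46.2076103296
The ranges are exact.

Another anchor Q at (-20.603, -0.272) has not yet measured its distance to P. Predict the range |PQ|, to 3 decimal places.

eq1: (x − 40.197)² + (y + 24.156)² = 47.3445851678²
eq2: (x + 15.429)² + (y − 24.233)² = 28.3904454168²
eq3: (x − 19.297)² + (y + 32.626)² = 46.2076103296²
eq1−eq2, eq1−eq3 (x²,y² cancel):
  -111.252·x + 96.778·y = 61.473539
  -41.800·x − 16.940·y = -656.114568
det = -111.252·-16.940 − 96.778·-41.800 = 5929.929280
x = (61.473539·-16.940 − 96.778·-656.114568) / 5929.929280 = 10.532351
y = (-111.252·-656.114568 − 61.473539·-41.800) / 5929.929280 = 12.742758
|P − Q| = √((10.532351 − -20.603)² + (12.742758 − -0.272)²) = 33.746022

33.746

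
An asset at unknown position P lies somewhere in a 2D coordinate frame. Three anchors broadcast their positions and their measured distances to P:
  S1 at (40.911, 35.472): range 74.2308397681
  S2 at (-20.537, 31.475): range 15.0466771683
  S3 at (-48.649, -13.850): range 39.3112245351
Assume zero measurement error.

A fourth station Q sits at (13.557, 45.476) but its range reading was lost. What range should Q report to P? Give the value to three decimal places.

eq1: (x − 40.911)² + (y − 35.472)² = 74.2308397681²
eq2: (x + 20.537)² + (y − 31.475)² = 15.0466771683²
eq3: (x + 48.649)² + (y + 13.850)² = 39.3112245351²
eq3−eq1, eq3−eq2 (x²,y² cancel):
  179.120·x + 98.644·y = -3591.420194
  56.224·x + 90.650·y = 172.866174
det = 179.120·90.650 − 98.644·56.224 = 10691.067744
x = (-3591.420194·90.650 − 98.644·172.866174) / 10691.067744 = -32.046795
y = (179.120·172.866174 − -3591.420194·56.224) / 10691.067744 = 21.783399
|P − Q| = √((-32.046795 − 13.557)² + (21.783399 − 45.476)²) = 51.391102

51.391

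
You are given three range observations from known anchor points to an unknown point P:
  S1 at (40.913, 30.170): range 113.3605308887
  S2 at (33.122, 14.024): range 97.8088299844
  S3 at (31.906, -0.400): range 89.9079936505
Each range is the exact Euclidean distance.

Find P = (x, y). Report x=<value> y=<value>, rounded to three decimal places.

eq1: (x − 40.913)² + (y − 30.170)² = 113.3605308887²
eq2: (x − 33.122)² + (y − 14.024)² = 97.8088299844²
eq3: (x − 31.906)² + (y + 0.400)² = 89.9079936505²
eq2−eq1, eq2−eq3 (x²,y² cancel):
  15.582·x + 32.292·y = -1993.679731
  -2.432·x − 28.848·y = 1207.533277
det = 15.582·-28.848 − 32.292·-2.432 = -370.975392
x = (-1993.679731·-28.848 − 32.292·1207.533277) / -370.975392 = -49.922471
y = (15.582·1207.533277 − -1993.679731·-2.432) / -370.975392 = -37.649814

x=-49.922 y=-37.650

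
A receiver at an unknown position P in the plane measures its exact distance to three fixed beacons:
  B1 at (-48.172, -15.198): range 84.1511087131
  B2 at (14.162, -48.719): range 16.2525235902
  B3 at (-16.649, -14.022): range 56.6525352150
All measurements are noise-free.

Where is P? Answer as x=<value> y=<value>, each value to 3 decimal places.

eq1: (x + 48.172)² + (y + 15.198)² = 84.1511087131²
eq2: (x − 14.162)² + (y + 48.719)² = 16.2525235902²
eq3: (x + 16.649)² + (y + 14.022)² = 56.6525352150²
eq2−eq3, eq2−eq1 (x²,y² cancel):
  -61.622·x + 69.394·y = -5045.662743
  -124.668·x + 67.042·y = -6839.846992
det = -61.622·67.042 − 69.394·-124.668 = 4519.949068
x = (-5045.662743·67.042 − 69.394·-6839.846992) / 4519.949068 = 30.171362
y = (-61.622·-6839.846992 − -5045.662743·-124.668) / 4519.949068 = -45.918135

x=30.171 y=-45.918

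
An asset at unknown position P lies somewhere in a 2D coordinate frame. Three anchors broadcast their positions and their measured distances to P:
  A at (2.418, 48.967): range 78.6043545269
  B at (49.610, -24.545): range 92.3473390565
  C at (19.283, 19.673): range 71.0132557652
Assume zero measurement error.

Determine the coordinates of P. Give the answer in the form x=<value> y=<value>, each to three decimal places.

eq1: (x − 2.418)² + (y − 48.967)² = 78.6043545269²
eq2: (x − 49.610)² + (y + 24.545)² = 92.3473390565²
eq3: (x − 19.283)² + (y − 19.673)² = 71.0132557652²
eq2−eq3, eq2−eq1 (x²,y² cancel):
  -60.654·x + 88.436·y = 1180.400429
  -94.384·x + 147.024·y = 1689.391168
det = -60.654·147.024 − 88.436·-94.384 = -570.650272
x = (1180.400429·147.024 − 88.436·1689.391168) / -570.650272 = -42.309969
y = (-60.654·1689.391168 − 1180.400429·-94.384) / -570.650272 = -15.670863

x=-42.310 y=-15.671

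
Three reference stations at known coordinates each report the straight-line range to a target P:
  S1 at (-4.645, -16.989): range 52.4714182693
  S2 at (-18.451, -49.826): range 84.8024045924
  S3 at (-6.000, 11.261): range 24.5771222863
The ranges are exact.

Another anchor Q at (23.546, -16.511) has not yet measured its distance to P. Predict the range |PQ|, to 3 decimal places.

eq1: (x + 4.645)² + (y + 16.989)² = 52.4714182693²
eq2: (x + 18.451)² + (y + 49.826)² = 84.8024045924²
eq3: (x + 6.000)² + (y − 11.261)² = 24.5771222863²
eq2−eq3, eq2−eq1 (x²,y² cancel):
  24.902·x + 122.174·y = 3927.153329
  27.612·x + 65.674·y = 1925.330558
det = 24.902·65.674 − 122.174·27.612 = -1738.054540
x = (3927.153329·65.674 − 122.174·1925.330558) / -1738.054540 = -13.052831
y = (24.902·1925.330558 − 3927.153329·27.612) / -1738.054540 = 34.804418
|P − Q| = √((-13.052831 − 23.546)² + (34.804418 − -16.511)²) = 63.029727

63.030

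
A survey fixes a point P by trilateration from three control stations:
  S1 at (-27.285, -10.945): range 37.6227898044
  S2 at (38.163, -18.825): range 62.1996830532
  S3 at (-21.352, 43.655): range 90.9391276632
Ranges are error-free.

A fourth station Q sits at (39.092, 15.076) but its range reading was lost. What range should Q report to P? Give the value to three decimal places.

eq1: (x + 27.285)² + (y + 10.945)² = 37.6227898044²
eq2: (x − 38.163)² + (y + 18.825)² = 62.1996830532²
eq3: (x + 21.352)² + (y − 43.655)² = 90.9391276632²
eq3−eq2, eq3−eq1 (x²,y² cancel):
  119.030·x − 124.960·y = 3850.252633
  -11.866·x − 109.200·y = 5357.047948
det = 119.030·-109.200 − -124.960·-11.866 = -14480.851360
x = (3850.252633·-109.200 − -124.960·5357.047948) / -14480.851360 = -17.192989
y = (119.030·5357.047948 − 3850.252633·-11.866) / -14480.851360 = -47.188974
|P − Q| = √((-17.192989 − 39.092)² + (-47.188974 − 15.076)²) = 83.934063

83.934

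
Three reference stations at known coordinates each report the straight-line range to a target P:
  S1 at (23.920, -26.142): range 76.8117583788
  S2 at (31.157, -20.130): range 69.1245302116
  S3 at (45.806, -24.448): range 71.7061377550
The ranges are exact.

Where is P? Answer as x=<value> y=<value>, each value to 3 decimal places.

x=46.571 y=47.254

eq1: (x − 23.920)² + (y + 26.142)² = 76.8117583788²
eq2: (x − 31.157)² + (y + 20.130)² = 69.1245302116²
eq3: (x − 45.806)² + (y + 24.448)² = 71.7061377550²
eq2−eq3, eq2−eq1 (x²,y² cancel):
  29.298·x − 8.636·y = 956.349276
  -14.474·x − 12.024·y = -1242.250533
det = 29.298·-12.024 − -8.636·-14.474 = -477.276616
x = (956.349276·-12.024 − -8.636·-1242.250533) / -477.276616 = 46.570937
y = (29.298·-1242.250533 − 956.349276·-14.474) / -477.276616 = 47.254058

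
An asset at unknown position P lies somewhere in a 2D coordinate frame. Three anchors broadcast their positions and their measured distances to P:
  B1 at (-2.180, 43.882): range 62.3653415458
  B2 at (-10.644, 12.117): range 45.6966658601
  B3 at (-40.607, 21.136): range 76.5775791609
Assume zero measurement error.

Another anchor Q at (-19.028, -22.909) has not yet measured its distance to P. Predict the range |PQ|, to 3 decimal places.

eq1: (x + 2.180)² + (y − 43.882)² = 62.3653415458²
eq2: (x + 10.644)² + (y − 12.117)² = 45.6966658601²
eq3: (x + 40.607)² + (y − 21.136)² = 76.5775791609²
eq3−eq1, eq3−eq2 (x²,y² cancel):
  76.854·x + 45.492·y = 1809.413183
  59.926·x − 18.038·y = 1940.397839
det = 76.854·-18.038 − 45.492·59.926 = -4112.446044
x = (1809.413183·-18.038 − 45.492·1940.397839) / -4112.446044 = 29.401182
y = (76.854·1940.397839 − 1809.413183·59.926) / -4112.446044 = -9.895921
|P − Q| = √((29.401182 − -19.028)² + (-9.895921 − -22.909)²) = 50.147042

50.147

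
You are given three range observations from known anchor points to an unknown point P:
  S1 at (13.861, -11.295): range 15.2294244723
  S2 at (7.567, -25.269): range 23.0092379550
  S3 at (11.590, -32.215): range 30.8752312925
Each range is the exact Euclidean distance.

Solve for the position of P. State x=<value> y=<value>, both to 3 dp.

eq1: (x − 13.861)² + (y + 11.295)² = 15.2294244723²
eq2: (x − 7.567)² + (y + 25.269)² = 23.0092379550²
eq3: (x − 11.590)² + (y + 32.215)² = 30.8752312925²
eq3−eq1, eq3−eq2 (x²,y² cancel):
  4.542·x + 41.840·y = -131.085441
  -8.046·x + 13.892·y = -52.497599
det = 4.542·13.892 − 41.840·-8.046 = 399.742104
x = (-131.085441·13.892 − 41.840·-52.497599) / 399.742104 = 0.939257
y = (4.542·-52.497599 − -131.085441·-8.046) / 399.742104 = -3.234980

x=0.939 y=-3.235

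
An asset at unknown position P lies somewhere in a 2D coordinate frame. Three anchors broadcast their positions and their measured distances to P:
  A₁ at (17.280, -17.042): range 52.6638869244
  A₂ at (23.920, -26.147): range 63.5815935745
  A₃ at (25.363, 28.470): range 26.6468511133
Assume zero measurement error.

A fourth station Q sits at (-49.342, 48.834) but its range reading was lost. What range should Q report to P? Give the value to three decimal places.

51.076

eq1: (x − 17.280)² + (y + 17.042)² = 52.6638869244²
eq2: (x − 23.920)² + (y + 26.147)² = 63.5815935745²
eq3: (x − 25.363)² + (y − 28.470)² = 26.6468511133²
eq1−eq3, eq1−eq2 (x²,y² cancel):
  16.166·x + 91.024·y = 2928.224817
  13.280·x − 18.210·y = -602.330210
det = 16.166·-18.210 − 91.024·13.280 = -1503.181580
x = (2928.224817·-18.210 − 91.024·-602.330210) / -1503.181580 = -1.000233
y = (16.166·-602.330210 − 2928.224817·13.280) / -1503.181580 = 32.347453
|P − Q| = √((-1.000233 − -49.342)² + (32.347453 − 48.834)²) = 51.075755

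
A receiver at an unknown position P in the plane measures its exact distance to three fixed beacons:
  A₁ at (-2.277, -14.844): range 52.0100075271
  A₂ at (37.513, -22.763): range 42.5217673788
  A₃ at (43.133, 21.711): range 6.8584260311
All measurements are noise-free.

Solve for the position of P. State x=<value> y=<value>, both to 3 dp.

eq1: (x + 2.277)² + (y + 14.844)² = 52.0100075271²
eq2: (x − 37.513)² + (y + 22.763)² = 42.5217673788²
eq3: (x − 43.133)² + (y − 21.711)² = 6.8584260311²
eq3−eq2, eq3−eq1 (x²,y² cancel):
  -11.240·x − 88.948·y = -2167.506565
  -90.820·x − 73.110·y = -4764.297020
det = -11.240·-73.110 − -88.948·-90.820 = -7256.500960
x = (-2167.506565·-73.110 − -88.948·-4764.297020) / -7256.500960 = 36.561462
y = (-11.240·-4764.297020 − -2167.506565·-90.820) / -7256.500960 = 19.748119

x=36.561 y=19.748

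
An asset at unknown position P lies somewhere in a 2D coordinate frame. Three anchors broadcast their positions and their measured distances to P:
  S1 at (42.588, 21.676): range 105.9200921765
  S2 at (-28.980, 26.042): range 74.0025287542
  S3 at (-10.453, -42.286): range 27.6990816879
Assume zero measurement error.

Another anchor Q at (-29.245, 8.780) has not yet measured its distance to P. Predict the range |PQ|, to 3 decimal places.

eq1: (x − 42.588)² + (y − 21.676)² = 105.9200921765²
eq2: (x + 28.980)² + (y − 26.042)² = 74.0025287542²
eq3: (x + 10.453)² + (y + 42.286)² = 27.6990816879²
eq1−eq2, eq1−eq3 (x²,y² cancel):
  -143.136·x + 8.732·y = 4977.131109
  -106.082·x − 127.924·y = 10065.611085
det = -143.136·-127.924 − 8.732·-106.082 = 19236.837688
x = (4977.131109·-127.924 − 8.732·10065.611085) / 19236.837688 = -37.666661
y = (-143.136·10065.611085 − 4977.131109·-106.082) / 19236.837688 = -47.448926
|P − Q| = √((-37.666661 − -29.245)² + (-47.448926 − 8.780)²) = 56.856103

56.856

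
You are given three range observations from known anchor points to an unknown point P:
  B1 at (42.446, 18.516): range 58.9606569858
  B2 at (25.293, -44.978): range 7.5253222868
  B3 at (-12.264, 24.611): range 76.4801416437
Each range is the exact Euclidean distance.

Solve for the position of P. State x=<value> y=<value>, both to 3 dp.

eq1: (x − 42.446)² + (y − 18.516)² = 58.9606569858²
eq2: (x − 25.293)² + (y + 44.978)² = 7.5253222868²
eq3: (x + 12.264)² + (y − 24.611)² = 76.4801416437²
eq1−eq2, eq1−eq3 (x²,y² cancel):
  -34.306·x − 126.988·y = 3937.979758
  -109.420·x + 12.190·y = -3761.251149
det = -34.306·12.190 − -126.988·-109.420 = -14313.217100
x = (3937.979758·12.190 − -126.988·-3761.251149) / -14313.217100 = 30.016298
y = (-34.306·-3761.251149 − 3937.979758·-109.420) / -14313.217100 = -39.119593

x=30.016 y=-39.120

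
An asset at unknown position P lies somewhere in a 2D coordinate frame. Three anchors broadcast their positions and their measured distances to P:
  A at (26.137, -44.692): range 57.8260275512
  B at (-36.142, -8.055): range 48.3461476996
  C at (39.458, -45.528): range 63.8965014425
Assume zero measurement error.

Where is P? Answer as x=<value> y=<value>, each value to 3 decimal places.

eq1: (x − 26.137)² + (y + 44.692)² = 57.8260275512²
eq2: (x + 36.142)² + (y + 8.055)² = 48.3461476996²
eq3: (x − 39.458)² + (y + 45.528)² = 63.8965014425²
eq3−eq2, eq3−eq1 (x²,y² cancel):
  -151.200·x + 74.946·y = -513.192460
  -26.642·x + 1.672·y = -210.301481
det = -151.200·1.672 − 74.946·-26.642 = 1743.904932
x = (-513.192460·1.672 − 74.946·-210.301481) / 1743.904932 = 8.545877
y = (-151.200·-210.301481 − -513.192460·-26.642) / 1743.904932 = 10.393405

x=8.546 y=10.393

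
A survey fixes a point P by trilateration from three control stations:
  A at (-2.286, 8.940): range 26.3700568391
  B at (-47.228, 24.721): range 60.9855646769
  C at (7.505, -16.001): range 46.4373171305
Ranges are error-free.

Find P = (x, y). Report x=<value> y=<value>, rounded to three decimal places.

x=13.525 y=30.044

eq1: (x + 2.286)² + (y − 8.940)² = 26.3700568391²
eq2: (x + 47.228)² + (y − 24.721)² = 60.9855646769²
eq3: (x − 7.505)² + (y + 16.001)² = 46.4373171305²
eq1−eq3, eq1−eq2 (x²,y² cancel):
  19.582·x − 49.882·y = -1233.836895
  -89.884·x + 31.562·y = -267.396772
det = 19.582·31.562 − -49.882·-89.884 = -3865.546604
x = (-1233.836895·31.562 − -49.882·-267.396772) / -3865.546604 = 13.524774
y = (19.582·-267.396772 − -1233.836895·-89.884) / -3865.546604 = 30.044486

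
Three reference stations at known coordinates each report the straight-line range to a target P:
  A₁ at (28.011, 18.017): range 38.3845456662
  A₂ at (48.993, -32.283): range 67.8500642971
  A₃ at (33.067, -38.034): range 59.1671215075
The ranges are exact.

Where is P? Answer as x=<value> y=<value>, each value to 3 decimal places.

eq1: (x − 28.011)² + (y − 18.017)² = 38.3845456662²
eq2: (x − 48.993)² + (y + 32.283)² = 67.8500642971²
eq3: (x − 33.067)² + (y + 38.034)² = 59.1671215075²
eq3−eq1, eq3−eq2 (x²,y² cancel):
  -10.112·x + 112.102·y = 596.591686
  31.852·x + 11.502·y = -200.388465
det = -10.112·11.502 − 112.102·31.852 = -3686.981128
x = (596.591686·11.502 − 112.102·-200.388465) / -3686.981128 = -7.953918
y = (-10.112·-200.388465 − 596.591686·31.852) / -3686.981128 = 4.604393

x=-7.954 y=4.604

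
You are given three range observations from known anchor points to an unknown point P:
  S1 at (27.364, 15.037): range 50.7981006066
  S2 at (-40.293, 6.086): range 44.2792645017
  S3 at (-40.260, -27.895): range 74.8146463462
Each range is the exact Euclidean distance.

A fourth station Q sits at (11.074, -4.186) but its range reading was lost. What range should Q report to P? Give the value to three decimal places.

53.727

eq1: (x − 27.364)² + (y − 15.037)² = 50.7981006066²
eq2: (x + 40.293)² + (y − 6.086)² = 44.2792645017²
eq3: (x + 40.260)² + (y + 27.895)² = 74.8146463462²
eq2−eq3, eq2−eq1 (x²,y² cancel):
  0.066·x − 67.962·y = -2898.144663
  135.314·x + 17.902·y = -1305.459140
det = 0.066·17.902 − -67.962·135.314 = 9197.391600
x = (-2898.144663·17.902 − -67.962·-1305.459140) / 9197.391600 = -15.287400
y = (0.066·-1305.459140 − -2898.144663·135.314) / 9197.391600 = 42.628759
|P − Q| = √((-15.287400 − 11.074)² + (42.628759 − -4.186)²) = 53.726576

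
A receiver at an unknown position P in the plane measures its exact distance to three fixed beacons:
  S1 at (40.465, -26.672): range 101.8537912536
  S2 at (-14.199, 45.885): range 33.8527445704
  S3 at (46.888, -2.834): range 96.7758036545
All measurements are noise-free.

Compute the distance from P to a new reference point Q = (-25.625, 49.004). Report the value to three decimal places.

eq1: (x − 40.465)² + (y + 26.672)² = 101.8537912536²
eq2: (x + 14.199)² + (y − 45.885)² = 33.8527445704²
eq3: (x − 46.888)² + (y + 2.834)² = 96.7758036545²
eq2−eq3, eq2−eq1 (x²,y² cancel):
  122.174·x − 97.438·y = -8320.076584
  109.328·x − 145.114·y = -9186.419495
det = 122.174·-145.114 − -97.438·109.328 = -7076.456172
x = (-8320.076584·-145.114 − -97.438·-9186.419495) / -7076.456172 = -44.125653
y = (122.174·-9186.419495 − -8320.076584·109.328) / -7076.456172 = 30.060849
|P − Q| = √((-44.125653 − -25.625)² + (30.060849 − 49.004)²) = 26.478616

26.479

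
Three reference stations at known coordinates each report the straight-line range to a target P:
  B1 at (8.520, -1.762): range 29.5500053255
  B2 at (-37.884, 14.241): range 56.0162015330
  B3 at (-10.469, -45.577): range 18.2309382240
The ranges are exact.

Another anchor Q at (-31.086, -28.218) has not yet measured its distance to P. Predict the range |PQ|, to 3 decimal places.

28.606

eq1: (x − 8.520)² + (y + 1.762)² = 29.5500053255²
eq2: (x + 37.884)² + (y − 14.241)² = 56.0162015330²
eq3: (x + 10.469)² + (y + 45.577)² = 18.2309382240²
eq3−eq1, eq3−eq2 (x²,y² cancel):
  37.978·x + 87.630·y = -2652.003552
  -54.830·x + 119.636·y = -3354.307079
det = 37.978·119.636 − 87.630·-54.830 = 9348.288908
x = (-2652.003552·119.636 − 87.630·-3354.307079) / 9348.288908 = -2.496411
y = (37.978·-3354.307079 − -2652.003552·-54.830) / 9348.288908 = -29.181729
|P − Q| = √((-2.496411 − -31.086)² + (-29.181729 − -28.218)²) = 28.605828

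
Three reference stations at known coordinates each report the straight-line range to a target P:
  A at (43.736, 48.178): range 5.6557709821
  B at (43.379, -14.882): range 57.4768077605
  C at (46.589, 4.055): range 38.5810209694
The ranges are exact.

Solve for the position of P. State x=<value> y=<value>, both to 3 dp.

eq1: (x − 43.736)² + (y − 48.178)² = 5.6557709821²
eq2: (x − 43.379)² + (y + 14.882)² = 57.4768077605²
eq3: (x − 46.589)² + (y − 4.055)² = 38.5810209694²
eq2−eq1, eq2−eq3 (x²,y² cancel):
  0.714·x + 126.120·y = 5402.341500
  6.420·x + 37.874·y = 1898.854632
det = 0.714·37.874 − 126.120·6.420 = -782.648364
x = (5402.341500·37.874 − 126.120·1898.854632) / -782.648364 = 44.560579
y = (0.714·1898.854632 − 5402.341500·6.420) / -782.648364 = 42.582661

x=44.561 y=42.583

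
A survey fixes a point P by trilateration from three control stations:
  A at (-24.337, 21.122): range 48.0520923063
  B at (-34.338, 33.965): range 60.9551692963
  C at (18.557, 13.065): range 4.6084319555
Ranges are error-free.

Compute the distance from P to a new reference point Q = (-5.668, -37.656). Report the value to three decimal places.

58.828

eq1: (x + 24.337)² + (y − 21.122)² = 48.0520923063²
eq2: (x + 34.338)² + (y − 33.965)² = 60.9551692963²
eq3: (x − 18.557)² + (y − 13.065)² = 4.6084319555²
eq3−eq2, eq3−eq1 (x²,y² cancel):
  -105.790·x + 41.800·y = -1876.632024
  -85.788·x + 16.114·y = -1764.393951
det = -105.790·16.114 − 41.800·-85.788 = 1881.238340
x = (-1876.632024·16.114 − 41.800·-1764.393951) / 1881.238340 = 23.129243
y = (-105.790·-1764.393951 − -1876.632024·-85.788) / 1881.238340 = 13.641402
|P − Q| = √((23.129243 − -5.668)² + (13.641402 − -37.656)²) = 58.827754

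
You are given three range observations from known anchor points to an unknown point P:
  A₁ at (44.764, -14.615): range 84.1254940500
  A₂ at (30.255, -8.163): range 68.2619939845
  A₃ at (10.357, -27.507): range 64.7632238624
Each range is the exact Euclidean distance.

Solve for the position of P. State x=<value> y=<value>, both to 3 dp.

x=-30.688 y=22.589

eq1: (x − 44.764)² + (y + 14.615)² = 84.1254940500²
eq2: (x − 30.255)² + (y + 8.163)² = 68.2619939845²
eq3: (x − 10.357)² + (y + 27.507)² = 64.7632238624²
eq3−eq2, eq3−eq1 (x²,y² cancel):
  39.796·x + 38.688·y = -347.327562
  68.814·x + 25.784·y = -1529.312161
det = 39.796·25.784 − 38.688·68.814 = -1636.175968
x = (-347.327562·25.784 − 38.688·-1529.312161) / -1636.175968 = -30.687735
y = (39.796·-1529.312161 − -347.327562·68.814) / -1636.175968 = 22.588957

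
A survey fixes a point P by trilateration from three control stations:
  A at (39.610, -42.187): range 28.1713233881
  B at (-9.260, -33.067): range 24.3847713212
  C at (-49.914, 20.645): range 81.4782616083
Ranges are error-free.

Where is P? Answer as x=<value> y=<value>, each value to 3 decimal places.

x=14.767 y=-28.904

eq1: (x − 39.610)² + (y + 42.187)² = 28.1713233881²
eq2: (x + 9.260)² + (y + 33.067)² = 24.3847713212²
eq3: (x + 49.914)² + (y − 20.645)² = 81.4782616083²
eq2−eq3, eq2−eq1 (x²,y² cancel):
  -81.308·x + 107.424·y = -4305.640710
  97.740·x − 18.240·y = 1970.514591
det = -81.308·-18.240 − 107.424·97.740 = -9016.563840
x = (-4305.640710·-18.240 − 107.424·1970.514591) / -9016.563840 = 14.766786
y = (-81.308·1970.514591 − -4305.640710·97.740) / -9016.563840 = -28.903996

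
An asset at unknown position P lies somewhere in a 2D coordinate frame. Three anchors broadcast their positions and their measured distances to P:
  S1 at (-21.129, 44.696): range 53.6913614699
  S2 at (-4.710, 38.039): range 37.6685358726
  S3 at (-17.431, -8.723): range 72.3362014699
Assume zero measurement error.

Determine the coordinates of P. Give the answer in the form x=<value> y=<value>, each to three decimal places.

x=32.551 y=43.568

eq1: (x + 21.129)² + (y − 44.696)² = 53.6913614699²
eq2: (x + 4.710)² + (y − 38.039)² = 37.6685358726²
eq3: (x + 17.431)² + (y + 8.723)² = 72.3362014699²
eq2−eq1, eq2−eq3 (x²,y² cancel):
  -32.838·x + 13.314·y = -488.826266
  -25.442·x − 93.524·y = -4902.826579
det = -32.838·-93.524 − 13.314·-25.442 = 3409.875900
x = (-488.826266·-93.524 − 13.314·-4902.826579) / 3409.875900 = 32.550516
y = (-32.838·-4902.826579 − -488.826266·-25.442) / 3409.875900 = 43.568243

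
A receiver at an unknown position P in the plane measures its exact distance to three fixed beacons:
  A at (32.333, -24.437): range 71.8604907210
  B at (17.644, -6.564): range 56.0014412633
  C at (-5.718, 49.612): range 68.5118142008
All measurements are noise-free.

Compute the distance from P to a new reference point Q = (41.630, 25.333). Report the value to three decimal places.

eq1: (x − 32.333)² + (y + 24.437)² = 71.8604907210²
eq2: (x − 17.644)² + (y + 6.564)² = 56.0014412633²
eq3: (x + 5.718)² + (y − 49.612)² = 68.5118142008²
eq3−eq1, eq3−eq2 (x²,y² cancel):
  76.102·x − 148.098·y = -1321.517652
  46.724·x − 112.352·y = -581.941974
det = 76.102·-112.352 − -148.098·46.724 = -1630.480952
x = (-1321.517652·-112.352 − -148.098·-581.941974) / -1630.480952 = -38.203886
y = (76.102·-581.941974 − -1321.517652·46.724) / -1630.480952 = -10.708278
|P − Q| = √((-38.203886 − 41.630)² + (-10.708278 − 25.333)²) = 87.592369

87.592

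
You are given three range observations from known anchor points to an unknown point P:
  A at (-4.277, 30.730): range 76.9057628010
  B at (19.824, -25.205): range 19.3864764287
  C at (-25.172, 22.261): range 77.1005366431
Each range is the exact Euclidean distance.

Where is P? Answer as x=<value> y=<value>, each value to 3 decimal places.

eq1: (x + 4.277)² + (y − 30.730)² = 76.9057628010²
eq2: (x − 19.824)² + (y + 25.205)² = 19.3864764287²
eq3: (x + 25.172)² + (y − 22.261)² = 77.1005366431²
eq3−eq1, eq3−eq2 (x²,y² cancel):
  41.790·x + 16.938·y = -136.559677
  89.992·x − 94.932·y = 5467.758578
det = 41.790·-94.932 − 16.938·89.992 = -5491.492776
x = (-136.559677·-94.932 − 16.938·5467.758578) / -5491.492776 = 14.504073
y = (41.790·5467.758578 − -136.559677·89.992) / -5491.492776 = -43.847260

x=14.504 y=-43.847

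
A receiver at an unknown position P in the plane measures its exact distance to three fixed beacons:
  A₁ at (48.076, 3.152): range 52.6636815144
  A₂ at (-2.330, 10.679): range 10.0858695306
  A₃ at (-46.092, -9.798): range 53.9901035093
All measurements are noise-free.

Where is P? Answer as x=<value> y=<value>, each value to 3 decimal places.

x=-1.565 y=20.736

eq1: (x − 48.076)² + (y − 3.152)² = 52.6636815144²
eq2: (x + 2.330)² + (y − 10.679)² = 10.0858695306²
eq3: (x + 46.092)² + (y + 9.798)² = 53.9901035093²
eq1−eq2, eq1−eq3 (x²,y² cancel):
  -100.812·x + 15.054·y = 469.971647
  -188.336·x − 25.900·y = -242.231538
det = -100.812·-25.900 − 15.054·-188.336 = 5446.240944
x = (469.971647·-25.900 − 15.054·-242.231538) / 5446.240944 = -1.565431
y = (-100.812·-242.231538 − 469.971647·-188.336) / 5446.240944 = 20.735848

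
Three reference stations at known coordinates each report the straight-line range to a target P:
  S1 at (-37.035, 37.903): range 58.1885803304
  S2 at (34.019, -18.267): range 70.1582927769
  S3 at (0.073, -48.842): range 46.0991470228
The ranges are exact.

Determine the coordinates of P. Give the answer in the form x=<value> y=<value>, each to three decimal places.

eq1: (x + 37.035)² + (y − 37.903)² = 58.1885803304²
eq2: (x − 34.019)² + (y + 18.267)² = 70.1582927769²
eq3: (x − 0.073)² + (y + 48.842)² = 46.0991470228²
eq2−eq3, eq2−eq1 (x²,y² cancel):
  -67.892·x − 61.150·y = 3691.625332
  -142.108·x + 112.340·y = 2853.528149
det = -67.892·112.340 − -61.150·-142.108 = -16316.891480
x = (3691.625332·112.340 − -61.150·2853.528149) / -16316.891480 = -36.110459
y = (-67.892·2853.528149 − 3691.625332·-142.108) / -16316.891480 = -20.278235

x=-36.110 y=-20.278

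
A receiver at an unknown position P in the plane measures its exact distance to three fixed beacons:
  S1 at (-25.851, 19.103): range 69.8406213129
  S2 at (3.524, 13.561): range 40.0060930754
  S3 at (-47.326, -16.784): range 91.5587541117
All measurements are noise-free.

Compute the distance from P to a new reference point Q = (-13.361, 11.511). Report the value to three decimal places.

56.111

eq1: (x + 25.851)² + (y − 19.103)² = 69.8406213129²
eq2: (x − 3.524)² + (y − 13.561)² = 40.0060930754²
eq3: (x + 47.326)² + (y + 16.784)² = 91.5587541117²
eq3−eq1, eq3−eq2 (x²,y² cancel):
  42.950·x + 71.774·y = 2017.038947
  101.700·x + 60.690·y = 4457.384336
det = 42.950·60.690 − 71.774·101.700 = -4692.780300
x = (2017.038947·60.690 − 71.774·4457.384336) / -4692.780300 = 42.088101
y = (42.950·4457.384336 − 2017.038947·101.700) / -4692.780300 = 2.916864
|P − Q| = √((42.088101 − -13.361)² + (2.916864 − 11.511)²) = 56.111157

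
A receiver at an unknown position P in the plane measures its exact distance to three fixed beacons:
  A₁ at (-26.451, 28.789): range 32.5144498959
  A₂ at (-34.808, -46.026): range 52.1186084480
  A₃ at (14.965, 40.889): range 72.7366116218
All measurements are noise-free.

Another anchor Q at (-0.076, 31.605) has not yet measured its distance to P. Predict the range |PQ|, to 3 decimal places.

eq1: (x + 26.451)² + (y − 28.789)² = 32.5144498959²
eq2: (x + 34.808)² + (y + 46.026)² = 52.1186084480²
eq3: (x − 14.965)² + (y − 40.889)² = 72.7366116218²
eq1−eq2, eq1−eq3 (x²,y² cancel):
  -16.714·x − 149.630·y = 142.367723
  82.832·x + 24.200·y = -3866.025594
det = -16.714·24.200 − -149.630·82.832 = 11989.673360
x = (142.367723·24.200 − -149.630·-3866.025594) / 11989.673360 = -47.960282
y = (-16.714·-3866.025594 − 142.367723·82.832) / 11989.673360 = 4.405804
|P − Q| = √((-47.960282 − -0.076)² + (4.405804 − 31.605)²) = 55.069962

55.070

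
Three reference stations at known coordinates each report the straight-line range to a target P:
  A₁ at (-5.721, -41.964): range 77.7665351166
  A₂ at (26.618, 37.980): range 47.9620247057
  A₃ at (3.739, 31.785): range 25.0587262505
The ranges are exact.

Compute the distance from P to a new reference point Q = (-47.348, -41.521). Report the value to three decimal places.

80.153

eq1: (x + 5.721)² + (y + 41.964)² = 77.7665351166²
eq2: (x − 26.618)² + (y − 37.980)² = 47.9620247057²
eq3: (x − 3.739)² + (y − 31.785)² = 25.0587262505²
eq3−eq1, eq3−eq2 (x²,y² cancel):
  -18.920·x − 147.498·y = -4650.253432
  45.758·x + 12.390·y = -545.684075
det = -18.920·12.390 − -147.498·45.758 = 6514.794684
x = (-4650.253432·12.390 − -147.498·-545.684075) / 6514.794684 = -21.198511
y = (-18.920·-545.684075 − -4650.253432·45.758) / 6514.794684 = 34.246764
|P − Q| = √((-21.198511 − -47.348)² + (34.246764 − -41.521)²) = 80.153290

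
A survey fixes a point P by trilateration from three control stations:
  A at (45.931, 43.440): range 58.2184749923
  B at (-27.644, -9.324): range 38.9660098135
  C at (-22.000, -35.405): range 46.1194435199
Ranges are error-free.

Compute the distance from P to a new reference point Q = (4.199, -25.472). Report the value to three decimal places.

eq1: (x − 45.931)² + (y − 43.440)² = 58.2184749923²
eq2: (x + 27.644)² + (y + 9.324)² = 38.9660098135²
eq3: (x + 22.000)² + (y + 35.405)² = 46.1194435199²
eq1−eq2, eq1−eq3 (x²,y² cancel):
  -147.150·x − 105.528·y = -1274.521739
  -135.862·x − 157.690·y = -996.788576
det = -147.150·-157.690 − -105.528·-135.862 = 8866.838364
x = (-1274.521739·-157.690 − -105.528·-996.788576) / 8866.838364 = 10.803200
y = (-147.150·-996.788576 − -1274.521739·-135.862) / 8866.838364 = -2.986593
|P − Q| = √((10.803200 − 4.199)² + (-2.986593 − -25.472)²) = 23.435209

23.435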